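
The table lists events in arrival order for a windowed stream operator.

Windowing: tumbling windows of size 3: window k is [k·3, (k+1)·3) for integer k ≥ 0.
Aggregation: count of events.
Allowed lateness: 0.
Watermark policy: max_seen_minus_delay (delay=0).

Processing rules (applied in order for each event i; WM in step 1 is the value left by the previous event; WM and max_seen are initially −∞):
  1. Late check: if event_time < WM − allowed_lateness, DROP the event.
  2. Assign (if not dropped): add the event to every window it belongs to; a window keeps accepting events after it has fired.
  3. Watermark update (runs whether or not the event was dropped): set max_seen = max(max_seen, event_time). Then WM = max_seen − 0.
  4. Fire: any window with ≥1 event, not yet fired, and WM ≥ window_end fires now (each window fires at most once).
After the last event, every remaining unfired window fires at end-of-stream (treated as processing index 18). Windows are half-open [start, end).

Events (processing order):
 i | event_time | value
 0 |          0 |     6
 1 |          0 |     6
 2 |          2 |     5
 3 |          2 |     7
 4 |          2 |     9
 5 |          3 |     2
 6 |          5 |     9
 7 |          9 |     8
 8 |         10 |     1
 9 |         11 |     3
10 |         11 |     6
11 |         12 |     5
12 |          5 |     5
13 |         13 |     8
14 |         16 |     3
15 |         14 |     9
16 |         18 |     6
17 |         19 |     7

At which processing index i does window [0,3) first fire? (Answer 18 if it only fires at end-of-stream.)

5

i=0 t=0 v=6: → [0,3); WM=0
i=1 t=0 v=6: → [0,3); WM=0
i=2 t=2 v=5: → [0,3); WM=2
i=3 t=2 v=7: → [0,3); WM=2
i=4 t=2 v=9: → [0,3); WM=2
i=5 t=3 v=2: → [3,6); WM=3; [0,3) fires=5
i=6 t=5 v=9: → [3,6); WM=5
i=7 t=9 v=8: → [9,12); WM=9; [3,6) fires=2
i=8 t=10 v=1: → [9,12); WM=10
i=9 t=11 v=3: → [9,12); WM=11
i=10 t=11 v=6: → [9,12); WM=11
i=11 t=12 v=5: → [12,15); WM=12; [9,12) fires=4
i=12 t=5 v=5: DROP (t<12-0); WM=12
i=13 t=13 v=8: → [12,15); WM=13
i=14 t=16 v=3: → [15,18); WM=16; [12,15) fires=2
i=15 t=14 v=9: DROP (t<16-0); WM=16
i=16 t=18 v=6: → [18,21); WM=18; [15,18) fires=1
i=17 t=19 v=7: → [18,21); WM=19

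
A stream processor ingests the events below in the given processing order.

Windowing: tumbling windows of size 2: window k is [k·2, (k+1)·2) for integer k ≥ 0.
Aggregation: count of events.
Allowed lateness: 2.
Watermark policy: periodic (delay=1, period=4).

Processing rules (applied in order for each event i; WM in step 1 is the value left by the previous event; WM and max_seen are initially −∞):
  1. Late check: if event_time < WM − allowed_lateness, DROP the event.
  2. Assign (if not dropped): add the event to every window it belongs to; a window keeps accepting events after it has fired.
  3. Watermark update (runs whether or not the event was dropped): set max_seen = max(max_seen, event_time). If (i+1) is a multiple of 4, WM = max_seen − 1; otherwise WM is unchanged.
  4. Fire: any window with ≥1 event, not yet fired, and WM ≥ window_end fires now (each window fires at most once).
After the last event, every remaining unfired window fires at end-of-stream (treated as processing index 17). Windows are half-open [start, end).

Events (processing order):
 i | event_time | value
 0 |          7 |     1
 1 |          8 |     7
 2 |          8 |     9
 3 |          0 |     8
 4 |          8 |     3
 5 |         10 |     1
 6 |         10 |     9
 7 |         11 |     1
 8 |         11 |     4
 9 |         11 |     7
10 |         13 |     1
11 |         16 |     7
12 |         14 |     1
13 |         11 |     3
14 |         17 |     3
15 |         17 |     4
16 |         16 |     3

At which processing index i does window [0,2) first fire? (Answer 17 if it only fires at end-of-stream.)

i=0 t=7 v=1: → [6,8); WM=−∞
i=1 t=8 v=7: → [8,10); WM=−∞
i=2 t=8 v=9: → [8,10); WM=−∞
i=3 t=0 v=8: → [0,2); WM=7; [0,2) fires=1
i=4 t=8 v=3: → [8,10); WM=7
i=5 t=10 v=1: → [10,12); WM=7
i=6 t=10 v=9: → [10,12); WM=7
i=7 t=11 v=1: → [10,12); WM=10; [6,8) fires=1 [8,10) fires=3
i=8 t=11 v=4: → [10,12); WM=10
i=9 t=11 v=7: → [10,12); WM=10
i=10 t=13 v=1: → [12,14); WM=10
i=11 t=16 v=7: → [16,18); WM=15; [10,12) fires=5 [12,14) fires=1
i=12 t=14 v=1: → [14,16); WM=15
i=13 t=11 v=3: DROP (t<15-2); WM=15
i=14 t=17 v=3: → [16,18); WM=15
i=15 t=17 v=4: → [16,18); WM=16; [14,16) fires=1
i=16 t=16 v=3: → [16,18); WM=16

3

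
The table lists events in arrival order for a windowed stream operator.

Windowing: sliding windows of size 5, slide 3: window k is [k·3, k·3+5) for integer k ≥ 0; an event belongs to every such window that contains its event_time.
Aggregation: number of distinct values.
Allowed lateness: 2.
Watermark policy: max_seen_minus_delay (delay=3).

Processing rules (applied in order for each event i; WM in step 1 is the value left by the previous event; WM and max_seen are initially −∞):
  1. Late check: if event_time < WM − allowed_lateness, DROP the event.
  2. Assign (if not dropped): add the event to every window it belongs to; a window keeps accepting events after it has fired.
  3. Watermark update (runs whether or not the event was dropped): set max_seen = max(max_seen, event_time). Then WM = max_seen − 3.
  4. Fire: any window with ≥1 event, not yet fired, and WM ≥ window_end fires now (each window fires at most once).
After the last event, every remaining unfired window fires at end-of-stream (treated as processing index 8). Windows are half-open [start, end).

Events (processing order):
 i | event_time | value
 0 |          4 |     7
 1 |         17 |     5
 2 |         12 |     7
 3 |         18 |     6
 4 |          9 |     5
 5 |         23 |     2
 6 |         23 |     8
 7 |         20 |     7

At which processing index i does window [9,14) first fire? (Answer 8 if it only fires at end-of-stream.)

i=0 t=4 v=7: → [3,8),[0,5); WM=1
i=1 t=17 v=5: → [15,20); WM=14; [0,5) fires=1 [3,8) fires=1
i=2 t=12 v=7: → [12,17),[9,14); WM=14; [9,14) fires=1
i=3 t=18 v=6: → [18,23),[15,20); WM=15
i=4 t=9 v=5: DROP (t<15-2); WM=15
i=5 t=23 v=2: → [21,26); WM=20; [12,17) fires=1 [15,20) fires=2
i=6 t=23 v=8: → [21,26); WM=20
i=7 t=20 v=7: → [18,23); WM=20

2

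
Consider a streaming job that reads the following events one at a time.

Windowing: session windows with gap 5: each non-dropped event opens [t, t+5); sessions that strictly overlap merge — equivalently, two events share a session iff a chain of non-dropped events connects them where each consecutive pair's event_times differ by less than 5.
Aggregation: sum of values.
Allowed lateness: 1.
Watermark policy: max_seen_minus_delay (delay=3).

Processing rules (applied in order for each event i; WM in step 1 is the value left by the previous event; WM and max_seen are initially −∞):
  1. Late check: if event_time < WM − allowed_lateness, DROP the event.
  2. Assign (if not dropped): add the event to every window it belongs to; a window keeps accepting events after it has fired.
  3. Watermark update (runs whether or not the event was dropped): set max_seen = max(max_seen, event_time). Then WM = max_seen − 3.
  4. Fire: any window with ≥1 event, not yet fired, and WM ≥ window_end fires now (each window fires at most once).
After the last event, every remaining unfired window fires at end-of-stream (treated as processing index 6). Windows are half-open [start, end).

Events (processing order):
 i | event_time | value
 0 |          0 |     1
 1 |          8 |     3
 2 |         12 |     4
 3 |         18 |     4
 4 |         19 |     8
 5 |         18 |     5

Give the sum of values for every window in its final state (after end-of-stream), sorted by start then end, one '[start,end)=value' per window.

[0,5)=1 [8,17)=7 [18,24)=17

i=0 t=0 v=1: → [0,5); WM=-3
i=1 t=8 v=3: → [8,13); WM=5
i=2 t=12 v=4: → [8,17); WM=9
i=3 t=18 v=4: → [18,23); WM=15
i=4 t=19 v=8: → [18,24); WM=16
i=5 t=18 v=5: → [18,24); WM=16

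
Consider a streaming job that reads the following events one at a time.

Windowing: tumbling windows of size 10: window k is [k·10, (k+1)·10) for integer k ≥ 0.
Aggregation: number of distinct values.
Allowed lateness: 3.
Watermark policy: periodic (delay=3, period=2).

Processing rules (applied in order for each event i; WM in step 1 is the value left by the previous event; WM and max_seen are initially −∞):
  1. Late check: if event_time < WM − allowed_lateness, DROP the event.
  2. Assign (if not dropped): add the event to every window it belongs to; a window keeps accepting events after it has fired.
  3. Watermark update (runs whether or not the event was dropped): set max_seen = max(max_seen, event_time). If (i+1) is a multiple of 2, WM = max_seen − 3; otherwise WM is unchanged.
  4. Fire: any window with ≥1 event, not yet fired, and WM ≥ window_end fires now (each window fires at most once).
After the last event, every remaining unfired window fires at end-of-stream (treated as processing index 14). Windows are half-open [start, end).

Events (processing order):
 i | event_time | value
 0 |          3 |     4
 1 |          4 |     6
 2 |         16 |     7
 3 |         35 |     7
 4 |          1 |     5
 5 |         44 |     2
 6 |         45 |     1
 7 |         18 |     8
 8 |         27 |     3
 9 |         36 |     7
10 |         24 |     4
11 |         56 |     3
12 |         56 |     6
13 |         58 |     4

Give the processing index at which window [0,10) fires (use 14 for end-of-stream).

i=0 t=3 v=4: → [0,10); WM=−∞
i=1 t=4 v=6: → [0,10); WM=1
i=2 t=16 v=7: → [10,20); WM=1
i=3 t=35 v=7: → [30,40); WM=32; [0,10) fires=2 [10,20) fires=1
i=4 t=1 v=5: DROP (t<32-3); WM=32
i=5 t=44 v=2: → [40,50); WM=41; [30,40) fires=1
i=6 t=45 v=1: → [40,50); WM=41
i=7 t=18 v=8: DROP (t<41-3); WM=42
i=8 t=27 v=3: DROP (t<42-3); WM=42
i=9 t=36 v=7: DROP (t<42-3); WM=42
i=10 t=24 v=4: DROP (t<42-3); WM=42
i=11 t=56 v=3: → [50,60); WM=53; [40,50) fires=2
i=12 t=56 v=6: → [50,60); WM=53
i=13 t=58 v=4: → [50,60); WM=55

3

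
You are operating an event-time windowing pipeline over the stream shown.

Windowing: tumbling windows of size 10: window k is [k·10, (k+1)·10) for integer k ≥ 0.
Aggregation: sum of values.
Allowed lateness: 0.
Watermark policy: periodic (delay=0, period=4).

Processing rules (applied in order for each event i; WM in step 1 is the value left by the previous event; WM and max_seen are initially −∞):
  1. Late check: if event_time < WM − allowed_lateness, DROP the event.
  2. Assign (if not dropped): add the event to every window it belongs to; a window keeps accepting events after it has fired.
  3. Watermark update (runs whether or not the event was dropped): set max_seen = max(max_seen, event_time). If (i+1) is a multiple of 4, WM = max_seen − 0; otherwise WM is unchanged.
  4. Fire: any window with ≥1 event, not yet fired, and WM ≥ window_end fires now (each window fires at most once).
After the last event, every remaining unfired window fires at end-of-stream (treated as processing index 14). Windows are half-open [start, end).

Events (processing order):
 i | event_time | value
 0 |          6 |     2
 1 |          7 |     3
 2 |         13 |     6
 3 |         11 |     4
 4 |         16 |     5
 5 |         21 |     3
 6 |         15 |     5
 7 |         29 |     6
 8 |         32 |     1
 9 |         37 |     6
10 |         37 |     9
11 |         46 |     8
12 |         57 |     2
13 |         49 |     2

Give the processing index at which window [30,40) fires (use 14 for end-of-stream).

i=0 t=6 v=2: → [0,10); WM=−∞
i=1 t=7 v=3: → [0,10); WM=−∞
i=2 t=13 v=6: → [10,20); WM=−∞
i=3 t=11 v=4: → [10,20); WM=13; [0,10) fires=5
i=4 t=16 v=5: → [10,20); WM=13
i=5 t=21 v=3: → [20,30); WM=13
i=6 t=15 v=5: → [10,20); WM=13
i=7 t=29 v=6: → [20,30); WM=29; [10,20) fires=20
i=8 t=32 v=1: → [30,40); WM=29
i=9 t=37 v=6: → [30,40); WM=29
i=10 t=37 v=9: → [30,40); WM=29
i=11 t=46 v=8: → [40,50); WM=46; [20,30) fires=9 [30,40) fires=16
i=12 t=57 v=2: → [50,60); WM=46
i=13 t=49 v=2: → [40,50); WM=46

11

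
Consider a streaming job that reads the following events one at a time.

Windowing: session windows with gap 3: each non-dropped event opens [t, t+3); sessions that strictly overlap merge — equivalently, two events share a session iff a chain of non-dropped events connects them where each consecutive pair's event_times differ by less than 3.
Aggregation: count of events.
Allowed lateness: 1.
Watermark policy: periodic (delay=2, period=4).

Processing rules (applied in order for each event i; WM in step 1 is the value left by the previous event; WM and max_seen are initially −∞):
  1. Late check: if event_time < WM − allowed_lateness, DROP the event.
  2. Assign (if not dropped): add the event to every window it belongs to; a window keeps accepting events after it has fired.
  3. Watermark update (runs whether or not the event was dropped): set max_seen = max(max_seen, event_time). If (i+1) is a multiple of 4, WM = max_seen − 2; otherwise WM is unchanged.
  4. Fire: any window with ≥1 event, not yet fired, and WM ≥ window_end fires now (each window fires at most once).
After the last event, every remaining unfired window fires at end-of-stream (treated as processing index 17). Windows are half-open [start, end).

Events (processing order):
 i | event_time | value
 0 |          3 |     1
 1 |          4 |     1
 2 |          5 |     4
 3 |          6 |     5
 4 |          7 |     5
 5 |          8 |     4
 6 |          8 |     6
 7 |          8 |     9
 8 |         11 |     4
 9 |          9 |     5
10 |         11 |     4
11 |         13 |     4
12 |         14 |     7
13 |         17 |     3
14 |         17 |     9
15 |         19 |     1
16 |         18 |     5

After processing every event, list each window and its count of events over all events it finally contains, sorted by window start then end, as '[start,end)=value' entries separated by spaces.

i=0 t=3 v=1: → [3,6); WM=−∞
i=1 t=4 v=1: → [3,7); WM=−∞
i=2 t=5 v=4: → [3,8); WM=−∞
i=3 t=6 v=5: → [3,9); WM=4
i=4 t=7 v=5: → [3,10); WM=4
i=5 t=8 v=4: → [3,11); WM=4
i=6 t=8 v=6: → [3,11); WM=4
i=7 t=8 v=9: → [3,11); WM=6
i=8 t=11 v=4: → [11,14); WM=6
i=9 t=9 v=5: → [3,14); WM=6
i=10 t=11 v=4: → [3,14); WM=6
i=11 t=13 v=4: → [3,16); WM=11
i=12 t=14 v=7: → [3,17); WM=11
i=13 t=17 v=3: → [17,20); WM=11
i=14 t=17 v=9: → [17,20); WM=11
i=15 t=19 v=1: → [17,22); WM=17
i=16 t=18 v=5: → [17,22); WM=17

[3,17)=13 [17,22)=4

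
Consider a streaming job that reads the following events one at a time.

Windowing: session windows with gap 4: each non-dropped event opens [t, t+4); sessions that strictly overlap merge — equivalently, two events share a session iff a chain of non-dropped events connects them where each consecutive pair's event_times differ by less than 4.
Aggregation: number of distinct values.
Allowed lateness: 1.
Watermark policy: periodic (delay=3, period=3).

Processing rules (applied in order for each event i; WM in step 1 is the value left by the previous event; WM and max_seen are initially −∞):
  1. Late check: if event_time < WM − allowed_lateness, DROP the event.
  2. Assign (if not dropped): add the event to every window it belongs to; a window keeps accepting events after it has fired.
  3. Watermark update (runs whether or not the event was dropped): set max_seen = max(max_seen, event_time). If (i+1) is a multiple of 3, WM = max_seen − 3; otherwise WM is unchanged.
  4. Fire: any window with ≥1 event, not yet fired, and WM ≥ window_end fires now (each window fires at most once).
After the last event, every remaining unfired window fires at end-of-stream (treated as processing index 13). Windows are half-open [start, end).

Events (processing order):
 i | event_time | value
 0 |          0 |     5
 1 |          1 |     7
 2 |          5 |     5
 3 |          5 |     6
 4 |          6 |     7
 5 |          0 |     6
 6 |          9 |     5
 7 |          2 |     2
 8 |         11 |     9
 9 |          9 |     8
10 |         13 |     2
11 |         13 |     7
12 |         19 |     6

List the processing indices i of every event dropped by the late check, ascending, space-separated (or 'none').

5

i=0 t=0 v=5: → [0,4); WM=−∞
i=1 t=1 v=7: → [0,5); WM=−∞
i=2 t=5 v=5: → [5,9); WM=2
i=3 t=5 v=6: → [5,9); WM=2
i=4 t=6 v=7: → [5,10); WM=2
i=5 t=0 v=6: DROP (t<2-1); WM=3
i=6 t=9 v=5: → [5,13); WM=3
i=7 t=2 v=2: → [0,13); WM=3
i=8 t=11 v=9: → [0,15); WM=8
i=9 t=9 v=8: → [0,15); WM=8
i=10 t=13 v=2: → [0,17); WM=8
i=11 t=13 v=7: → [0,17); WM=10
i=12 t=19 v=6: → [19,23); WM=10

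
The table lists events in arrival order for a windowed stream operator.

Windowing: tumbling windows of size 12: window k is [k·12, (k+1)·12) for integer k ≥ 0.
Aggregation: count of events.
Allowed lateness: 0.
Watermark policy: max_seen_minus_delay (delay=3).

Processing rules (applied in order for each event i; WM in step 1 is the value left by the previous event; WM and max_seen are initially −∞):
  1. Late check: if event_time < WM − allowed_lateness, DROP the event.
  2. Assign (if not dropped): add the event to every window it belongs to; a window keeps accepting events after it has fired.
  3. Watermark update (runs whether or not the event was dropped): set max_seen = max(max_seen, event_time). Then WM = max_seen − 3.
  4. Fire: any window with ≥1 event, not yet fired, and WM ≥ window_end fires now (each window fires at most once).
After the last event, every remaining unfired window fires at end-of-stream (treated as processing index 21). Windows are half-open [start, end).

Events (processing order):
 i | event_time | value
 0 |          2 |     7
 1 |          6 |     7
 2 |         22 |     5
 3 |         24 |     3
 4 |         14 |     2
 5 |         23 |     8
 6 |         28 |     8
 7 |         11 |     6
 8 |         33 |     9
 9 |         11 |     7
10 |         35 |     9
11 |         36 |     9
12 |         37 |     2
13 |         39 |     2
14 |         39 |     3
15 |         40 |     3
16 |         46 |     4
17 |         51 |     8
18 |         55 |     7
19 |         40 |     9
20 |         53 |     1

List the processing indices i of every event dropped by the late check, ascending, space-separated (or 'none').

i=0 t=2 v=7: → [0,12); WM=-1
i=1 t=6 v=7: → [0,12); WM=3
i=2 t=22 v=5: → [12,24); WM=19; [0,12) fires=2
i=3 t=24 v=3: → [24,36); WM=21
i=4 t=14 v=2: DROP (t<21-0); WM=21
i=5 t=23 v=8: → [12,24); WM=21
i=6 t=28 v=8: → [24,36); WM=25; [12,24) fires=2
i=7 t=11 v=6: DROP (t<25-0); WM=25
i=8 t=33 v=9: → [24,36); WM=30
i=9 t=11 v=7: DROP (t<30-0); WM=30
i=10 t=35 v=9: → [24,36); WM=32
i=11 t=36 v=9: → [36,48); WM=33
i=12 t=37 v=2: → [36,48); WM=34
i=13 t=39 v=2: → [36,48); WM=36; [24,36) fires=4
i=14 t=39 v=3: → [36,48); WM=36
i=15 t=40 v=3: → [36,48); WM=37
i=16 t=46 v=4: → [36,48); WM=43
i=17 t=51 v=8: → [48,60); WM=48; [36,48) fires=6
i=18 t=55 v=7: → [48,60); WM=52
i=19 t=40 v=9: DROP (t<52-0); WM=52
i=20 t=53 v=1: → [48,60); WM=52

4 7 9 19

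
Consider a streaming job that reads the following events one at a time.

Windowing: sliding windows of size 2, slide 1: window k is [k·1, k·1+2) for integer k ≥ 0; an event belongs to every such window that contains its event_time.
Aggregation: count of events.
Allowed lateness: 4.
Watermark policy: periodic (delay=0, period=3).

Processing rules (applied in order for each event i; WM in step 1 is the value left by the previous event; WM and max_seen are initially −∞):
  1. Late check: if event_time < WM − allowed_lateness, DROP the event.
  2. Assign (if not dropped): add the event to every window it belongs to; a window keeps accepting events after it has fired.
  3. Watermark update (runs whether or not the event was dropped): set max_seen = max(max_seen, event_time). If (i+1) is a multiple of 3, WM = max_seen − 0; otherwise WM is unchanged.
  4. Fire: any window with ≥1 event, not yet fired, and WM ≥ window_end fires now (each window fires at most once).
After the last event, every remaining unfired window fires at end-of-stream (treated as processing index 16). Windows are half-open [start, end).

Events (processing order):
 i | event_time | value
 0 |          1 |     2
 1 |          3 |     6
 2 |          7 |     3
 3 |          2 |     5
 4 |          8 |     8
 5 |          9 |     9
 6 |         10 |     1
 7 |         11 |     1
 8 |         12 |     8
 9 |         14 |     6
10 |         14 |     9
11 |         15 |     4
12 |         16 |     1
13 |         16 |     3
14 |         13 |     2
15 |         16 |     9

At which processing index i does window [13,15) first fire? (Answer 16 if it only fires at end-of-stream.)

11

i=0 t=1 v=2: → [1,3),[0,2); WM=−∞
i=1 t=3 v=6: → [3,5),[2,4); WM=−∞
i=2 t=7 v=3: → [7,9),[6,8); WM=7; [0,2) fires=1 [1,3) fires=1 [2,4) fires=1 [3,5) fires=1
i=3 t=2 v=5: DROP (t<7-4); WM=7
i=4 t=8 v=8: → [8,10),[7,9); WM=7
i=5 t=9 v=9: → [9,11),[8,10); WM=9; [6,8) fires=1 [7,9) fires=2
i=6 t=10 v=1: → [10,12),[9,11); WM=9
i=7 t=11 v=1: → [11,13),[10,12); WM=9
i=8 t=12 v=8: → [12,14),[11,13); WM=12; [8,10) fires=2 [9,11) fires=2 [10,12) fires=2
i=9 t=14 v=6: → [14,16),[13,15); WM=12
i=10 t=14 v=9: → [14,16),[13,15); WM=12
i=11 t=15 v=4: → [15,17),[14,16); WM=15; [11,13) fires=2 [12,14) fires=1 [13,15) fires=2
i=12 t=16 v=1: → [16,18),[15,17); WM=15
i=13 t=16 v=3: → [16,18),[15,17); WM=15
i=14 t=13 v=2: → [13,15),[12,14); WM=16; [14,16) fires=3
i=15 t=16 v=9: → [16,18),[15,17); WM=16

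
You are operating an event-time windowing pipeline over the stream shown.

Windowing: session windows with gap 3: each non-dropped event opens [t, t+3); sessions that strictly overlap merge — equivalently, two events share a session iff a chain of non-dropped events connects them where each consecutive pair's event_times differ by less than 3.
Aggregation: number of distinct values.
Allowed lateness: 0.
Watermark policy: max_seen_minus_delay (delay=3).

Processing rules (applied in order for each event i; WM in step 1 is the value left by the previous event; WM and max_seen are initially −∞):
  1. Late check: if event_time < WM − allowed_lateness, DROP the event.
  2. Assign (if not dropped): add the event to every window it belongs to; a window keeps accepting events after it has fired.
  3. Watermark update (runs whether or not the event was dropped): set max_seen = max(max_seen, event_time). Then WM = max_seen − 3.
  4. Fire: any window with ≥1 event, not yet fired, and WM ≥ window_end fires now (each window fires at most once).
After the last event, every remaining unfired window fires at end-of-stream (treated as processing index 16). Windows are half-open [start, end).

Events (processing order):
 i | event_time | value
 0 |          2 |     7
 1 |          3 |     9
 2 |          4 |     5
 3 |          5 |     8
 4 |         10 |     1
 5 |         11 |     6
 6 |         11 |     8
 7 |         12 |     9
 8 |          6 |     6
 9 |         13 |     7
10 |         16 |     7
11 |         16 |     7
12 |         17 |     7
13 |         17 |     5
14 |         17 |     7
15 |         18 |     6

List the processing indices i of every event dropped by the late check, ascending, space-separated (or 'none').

8

i=0 t=2 v=7: → [2,5); WM=-1
i=1 t=3 v=9: → [2,6); WM=0
i=2 t=4 v=5: → [2,7); WM=1
i=3 t=5 v=8: → [2,8); WM=2
i=4 t=10 v=1: → [10,13); WM=7
i=5 t=11 v=6: → [10,14); WM=8
i=6 t=11 v=8: → [10,14); WM=8
i=7 t=12 v=9: → [10,15); WM=9
i=8 t=6 v=6: DROP (t<9-0); WM=9
i=9 t=13 v=7: → [10,16); WM=10
i=10 t=16 v=7: → [16,19); WM=13
i=11 t=16 v=7: → [16,19); WM=13
i=12 t=17 v=7: → [16,20); WM=14
i=13 t=17 v=5: → [16,20); WM=14
i=14 t=17 v=7: → [16,20); WM=14
i=15 t=18 v=6: → [16,21); WM=15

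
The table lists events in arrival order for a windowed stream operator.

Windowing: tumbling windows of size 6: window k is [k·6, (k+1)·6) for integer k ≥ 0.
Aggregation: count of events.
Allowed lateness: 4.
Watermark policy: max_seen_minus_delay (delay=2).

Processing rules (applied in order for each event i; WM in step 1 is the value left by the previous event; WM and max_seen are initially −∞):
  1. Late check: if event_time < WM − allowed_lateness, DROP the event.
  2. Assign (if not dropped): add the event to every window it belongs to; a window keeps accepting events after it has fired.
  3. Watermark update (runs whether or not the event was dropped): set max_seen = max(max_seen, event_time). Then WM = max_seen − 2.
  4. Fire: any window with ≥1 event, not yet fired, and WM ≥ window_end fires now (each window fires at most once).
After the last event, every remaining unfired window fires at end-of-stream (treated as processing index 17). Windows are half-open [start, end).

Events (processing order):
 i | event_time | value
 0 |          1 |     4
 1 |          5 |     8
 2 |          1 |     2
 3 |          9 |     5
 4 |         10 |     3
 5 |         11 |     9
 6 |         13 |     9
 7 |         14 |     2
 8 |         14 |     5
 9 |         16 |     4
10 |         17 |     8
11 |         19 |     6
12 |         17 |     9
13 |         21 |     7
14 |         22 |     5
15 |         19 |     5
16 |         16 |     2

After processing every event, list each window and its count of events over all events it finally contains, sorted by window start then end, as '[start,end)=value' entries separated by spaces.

i=0 t=1 v=4: → [0,6); WM=-1
i=1 t=5 v=8: → [0,6); WM=3
i=2 t=1 v=2: → [0,6); WM=3
i=3 t=9 v=5: → [6,12); WM=7; [0,6) fires=3
i=4 t=10 v=3: → [6,12); WM=8
i=5 t=11 v=9: → [6,12); WM=9
i=6 t=13 v=9: → [12,18); WM=11
i=7 t=14 v=2: → [12,18); WM=12; [6,12) fires=3
i=8 t=14 v=5: → [12,18); WM=12
i=9 t=16 v=4: → [12,18); WM=14
i=10 t=17 v=8: → [12,18); WM=15
i=11 t=19 v=6: → [18,24); WM=17
i=12 t=17 v=9: → [12,18); WM=17
i=13 t=21 v=7: → [18,24); WM=19; [12,18) fires=6
i=14 t=22 v=5: → [18,24); WM=20
i=15 t=19 v=5: → [18,24); WM=20
i=16 t=16 v=2: → [12,18); WM=20

[0,6)=3 [6,12)=3 [12,18)=7 [18,24)=4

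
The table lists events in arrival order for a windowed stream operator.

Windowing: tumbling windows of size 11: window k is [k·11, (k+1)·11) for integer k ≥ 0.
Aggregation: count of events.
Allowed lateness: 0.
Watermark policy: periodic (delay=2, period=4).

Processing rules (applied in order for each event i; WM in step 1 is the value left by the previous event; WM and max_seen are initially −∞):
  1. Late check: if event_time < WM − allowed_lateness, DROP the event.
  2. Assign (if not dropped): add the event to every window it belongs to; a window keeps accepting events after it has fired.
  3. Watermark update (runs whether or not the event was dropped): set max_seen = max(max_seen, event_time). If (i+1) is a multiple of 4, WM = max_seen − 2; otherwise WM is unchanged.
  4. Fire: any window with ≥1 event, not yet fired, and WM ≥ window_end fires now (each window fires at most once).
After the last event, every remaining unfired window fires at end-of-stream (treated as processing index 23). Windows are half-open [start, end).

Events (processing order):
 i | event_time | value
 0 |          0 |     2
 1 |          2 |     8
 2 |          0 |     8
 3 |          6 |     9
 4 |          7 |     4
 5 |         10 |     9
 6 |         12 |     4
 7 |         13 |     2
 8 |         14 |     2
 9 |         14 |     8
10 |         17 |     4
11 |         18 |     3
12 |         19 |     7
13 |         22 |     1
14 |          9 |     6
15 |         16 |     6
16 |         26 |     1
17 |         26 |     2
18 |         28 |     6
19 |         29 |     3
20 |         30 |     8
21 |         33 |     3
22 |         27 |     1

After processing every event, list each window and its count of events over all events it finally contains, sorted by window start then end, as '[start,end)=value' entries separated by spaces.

i=0 t=0 v=2: → [0,11); WM=−∞
i=1 t=2 v=8: → [0,11); WM=−∞
i=2 t=0 v=8: → [0,11); WM=−∞
i=3 t=6 v=9: → [0,11); WM=4
i=4 t=7 v=4: → [0,11); WM=4
i=5 t=10 v=9: → [0,11); WM=4
i=6 t=12 v=4: → [11,22); WM=4
i=7 t=13 v=2: → [11,22); WM=11; [0,11) fires=6
i=8 t=14 v=2: → [11,22); WM=11
i=9 t=14 v=8: → [11,22); WM=11
i=10 t=17 v=4: → [11,22); WM=11
i=11 t=18 v=3: → [11,22); WM=16
i=12 t=19 v=7: → [11,22); WM=16
i=13 t=22 v=1: → [22,33); WM=16
i=14 t=9 v=6: DROP (t<16-0); WM=16
i=15 t=16 v=6: → [11,22); WM=20
i=16 t=26 v=1: → [22,33); WM=20
i=17 t=26 v=2: → [22,33); WM=20
i=18 t=28 v=6: → [22,33); WM=20
i=19 t=29 v=3: → [22,33); WM=27; [11,22) fires=8
i=20 t=30 v=8: → [22,33); WM=27
i=21 t=33 v=3: → [33,44); WM=27
i=22 t=27 v=1: → [22,33); WM=27

[0,11)=6 [11,22)=8 [22,33)=7 [33,44)=1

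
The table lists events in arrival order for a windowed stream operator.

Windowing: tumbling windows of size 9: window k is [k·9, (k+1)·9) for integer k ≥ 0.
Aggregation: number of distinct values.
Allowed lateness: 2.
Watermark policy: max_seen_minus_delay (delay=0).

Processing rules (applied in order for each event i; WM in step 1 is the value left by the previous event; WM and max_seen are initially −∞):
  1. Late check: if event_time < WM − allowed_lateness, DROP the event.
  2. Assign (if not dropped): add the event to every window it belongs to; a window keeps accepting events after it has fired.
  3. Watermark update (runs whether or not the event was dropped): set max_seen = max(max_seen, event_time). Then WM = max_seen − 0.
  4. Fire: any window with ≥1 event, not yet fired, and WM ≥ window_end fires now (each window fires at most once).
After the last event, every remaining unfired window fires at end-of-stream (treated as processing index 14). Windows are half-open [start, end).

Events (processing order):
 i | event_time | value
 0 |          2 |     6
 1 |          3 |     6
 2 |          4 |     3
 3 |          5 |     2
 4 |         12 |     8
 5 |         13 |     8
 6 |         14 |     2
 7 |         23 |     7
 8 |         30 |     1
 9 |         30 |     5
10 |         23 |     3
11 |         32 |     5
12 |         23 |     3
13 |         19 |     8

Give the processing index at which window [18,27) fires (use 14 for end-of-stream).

8

i=0 t=2 v=6: → [0,9); WM=2
i=1 t=3 v=6: → [0,9); WM=3
i=2 t=4 v=3: → [0,9); WM=4
i=3 t=5 v=2: → [0,9); WM=5
i=4 t=12 v=8: → [9,18); WM=12; [0,9) fires=3
i=5 t=13 v=8: → [9,18); WM=13
i=6 t=14 v=2: → [9,18); WM=14
i=7 t=23 v=7: → [18,27); WM=23; [9,18) fires=2
i=8 t=30 v=1: → [27,36); WM=30; [18,27) fires=1
i=9 t=30 v=5: → [27,36); WM=30
i=10 t=23 v=3: DROP (t<30-2); WM=30
i=11 t=32 v=5: → [27,36); WM=32
i=12 t=23 v=3: DROP (t<32-2); WM=32
i=13 t=19 v=8: DROP (t<32-2); WM=32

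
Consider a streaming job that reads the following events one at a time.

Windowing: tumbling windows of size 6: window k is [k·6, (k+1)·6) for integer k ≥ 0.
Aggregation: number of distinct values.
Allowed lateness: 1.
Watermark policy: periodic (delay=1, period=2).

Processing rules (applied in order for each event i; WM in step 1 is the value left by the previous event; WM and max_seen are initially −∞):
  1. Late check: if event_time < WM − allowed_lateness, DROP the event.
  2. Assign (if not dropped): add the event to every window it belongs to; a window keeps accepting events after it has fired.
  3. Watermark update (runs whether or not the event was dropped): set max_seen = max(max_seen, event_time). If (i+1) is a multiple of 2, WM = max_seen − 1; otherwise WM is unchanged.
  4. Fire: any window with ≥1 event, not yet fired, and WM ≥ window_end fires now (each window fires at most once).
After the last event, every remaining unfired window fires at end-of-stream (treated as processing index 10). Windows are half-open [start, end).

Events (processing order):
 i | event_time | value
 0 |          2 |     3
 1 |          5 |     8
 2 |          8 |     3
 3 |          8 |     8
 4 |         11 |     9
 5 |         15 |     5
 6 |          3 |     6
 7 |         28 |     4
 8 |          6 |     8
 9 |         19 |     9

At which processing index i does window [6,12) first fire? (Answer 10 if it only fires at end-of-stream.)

i=0 t=2 v=3: → [0,6); WM=−∞
i=1 t=5 v=8: → [0,6); WM=4
i=2 t=8 v=3: → [6,12); WM=4
i=3 t=8 v=8: → [6,12); WM=7; [0,6) fires=2
i=4 t=11 v=9: → [6,12); WM=7
i=5 t=15 v=5: → [12,18); WM=14; [6,12) fires=3
i=6 t=3 v=6: DROP (t<14-1); WM=14
i=7 t=28 v=4: → [24,30); WM=27; [12,18) fires=1
i=8 t=6 v=8: DROP (t<27-1); WM=27
i=9 t=19 v=9: DROP (t<27-1); WM=27

5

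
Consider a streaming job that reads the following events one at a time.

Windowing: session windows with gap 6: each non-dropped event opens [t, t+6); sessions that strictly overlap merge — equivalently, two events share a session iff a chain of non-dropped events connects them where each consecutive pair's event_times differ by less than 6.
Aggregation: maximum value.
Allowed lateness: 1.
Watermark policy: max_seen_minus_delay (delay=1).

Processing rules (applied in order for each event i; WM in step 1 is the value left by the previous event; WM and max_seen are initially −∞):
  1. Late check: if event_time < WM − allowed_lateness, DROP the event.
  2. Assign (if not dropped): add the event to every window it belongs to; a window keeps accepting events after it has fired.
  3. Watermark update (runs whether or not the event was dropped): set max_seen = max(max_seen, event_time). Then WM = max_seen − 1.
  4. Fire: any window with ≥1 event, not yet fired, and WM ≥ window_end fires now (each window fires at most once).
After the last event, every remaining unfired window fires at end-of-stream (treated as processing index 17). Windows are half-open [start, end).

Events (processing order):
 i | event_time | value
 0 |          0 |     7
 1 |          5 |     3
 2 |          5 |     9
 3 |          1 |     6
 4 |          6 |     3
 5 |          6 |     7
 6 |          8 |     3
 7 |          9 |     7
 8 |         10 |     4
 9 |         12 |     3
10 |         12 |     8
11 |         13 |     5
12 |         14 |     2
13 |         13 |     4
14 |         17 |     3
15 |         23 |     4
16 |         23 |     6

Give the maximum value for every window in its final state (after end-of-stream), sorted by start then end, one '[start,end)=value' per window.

[0,23)=9 [23,29)=6

i=0 t=0 v=7: → [0,6); WM=-1
i=1 t=5 v=3: → [0,11); WM=4
i=2 t=5 v=9: → [0,11); WM=4
i=3 t=1 v=6: DROP (t<4-1); WM=4
i=4 t=6 v=3: → [0,12); WM=5
i=5 t=6 v=7: → [0,12); WM=5
i=6 t=8 v=3: → [0,14); WM=7
i=7 t=9 v=7: → [0,15); WM=8
i=8 t=10 v=4: → [0,16); WM=9
i=9 t=12 v=3: → [0,18); WM=11
i=10 t=12 v=8: → [0,18); WM=11
i=11 t=13 v=5: → [0,19); WM=12
i=12 t=14 v=2: → [0,20); WM=13
i=13 t=13 v=4: → [0,20); WM=13
i=14 t=17 v=3: → [0,23); WM=16
i=15 t=23 v=4: → [23,29); WM=22
i=16 t=23 v=6: → [23,29); WM=22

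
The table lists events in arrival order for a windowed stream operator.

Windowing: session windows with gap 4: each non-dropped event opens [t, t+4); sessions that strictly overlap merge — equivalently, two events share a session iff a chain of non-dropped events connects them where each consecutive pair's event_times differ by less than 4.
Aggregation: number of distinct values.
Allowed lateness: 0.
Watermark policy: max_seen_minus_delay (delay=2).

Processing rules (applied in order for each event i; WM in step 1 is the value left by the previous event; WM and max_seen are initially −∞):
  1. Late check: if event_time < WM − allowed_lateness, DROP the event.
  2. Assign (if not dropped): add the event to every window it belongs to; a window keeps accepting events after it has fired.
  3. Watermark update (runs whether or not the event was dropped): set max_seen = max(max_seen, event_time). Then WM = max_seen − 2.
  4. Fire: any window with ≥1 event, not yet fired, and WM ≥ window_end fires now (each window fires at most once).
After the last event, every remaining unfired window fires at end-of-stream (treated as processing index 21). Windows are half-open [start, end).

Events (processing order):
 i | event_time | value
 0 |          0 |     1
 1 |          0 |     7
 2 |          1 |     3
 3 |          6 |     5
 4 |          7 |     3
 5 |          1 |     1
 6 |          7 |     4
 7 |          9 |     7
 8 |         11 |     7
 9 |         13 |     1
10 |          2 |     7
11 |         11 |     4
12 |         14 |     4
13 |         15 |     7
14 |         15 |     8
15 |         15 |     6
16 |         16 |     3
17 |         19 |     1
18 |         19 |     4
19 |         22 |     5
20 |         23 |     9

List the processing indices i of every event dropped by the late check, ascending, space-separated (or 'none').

5 10

i=0 t=0 v=1: → [0,4); WM=-2
i=1 t=0 v=7: → [0,4); WM=-2
i=2 t=1 v=3: → [0,5); WM=-1
i=3 t=6 v=5: → [6,10); WM=4
i=4 t=7 v=3: → [6,11); WM=5
i=5 t=1 v=1: DROP (t<5-0); WM=5
i=6 t=7 v=4: → [6,11); WM=5
i=7 t=9 v=7: → [6,13); WM=7
i=8 t=11 v=7: → [6,15); WM=9
i=9 t=13 v=1: → [6,17); WM=11
i=10 t=2 v=7: DROP (t<11-0); WM=11
i=11 t=11 v=4: → [6,17); WM=11
i=12 t=14 v=4: → [6,18); WM=12
i=13 t=15 v=7: → [6,19); WM=13
i=14 t=15 v=8: → [6,19); WM=13
i=15 t=15 v=6: → [6,19); WM=13
i=16 t=16 v=3: → [6,20); WM=14
i=17 t=19 v=1: → [6,23); WM=17
i=18 t=19 v=4: → [6,23); WM=17
i=19 t=22 v=5: → [6,26); WM=20
i=20 t=23 v=9: → [6,27); WM=21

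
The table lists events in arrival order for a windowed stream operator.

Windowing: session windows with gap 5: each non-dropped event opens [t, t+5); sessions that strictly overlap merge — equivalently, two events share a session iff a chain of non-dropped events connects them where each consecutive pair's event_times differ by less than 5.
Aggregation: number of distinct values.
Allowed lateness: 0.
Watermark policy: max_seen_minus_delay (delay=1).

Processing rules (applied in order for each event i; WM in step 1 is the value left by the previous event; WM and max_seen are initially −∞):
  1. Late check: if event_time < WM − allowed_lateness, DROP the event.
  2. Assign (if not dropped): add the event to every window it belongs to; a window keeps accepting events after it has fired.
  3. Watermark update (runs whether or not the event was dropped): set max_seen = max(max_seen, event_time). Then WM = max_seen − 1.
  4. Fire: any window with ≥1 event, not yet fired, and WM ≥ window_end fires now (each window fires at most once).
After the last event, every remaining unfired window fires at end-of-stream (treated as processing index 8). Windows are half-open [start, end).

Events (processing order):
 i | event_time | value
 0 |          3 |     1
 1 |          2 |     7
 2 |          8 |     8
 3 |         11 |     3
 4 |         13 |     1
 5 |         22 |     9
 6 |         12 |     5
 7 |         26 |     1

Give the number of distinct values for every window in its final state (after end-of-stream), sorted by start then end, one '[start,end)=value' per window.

[2,8)=2 [8,18)=3 [22,31)=2

i=0 t=3 v=1: → [3,8); WM=2
i=1 t=2 v=7: → [2,8); WM=2
i=2 t=8 v=8: → [8,13); WM=7
i=3 t=11 v=3: → [8,16); WM=10
i=4 t=13 v=1: → [8,18); WM=12
i=5 t=22 v=9: → [22,27); WM=21
i=6 t=12 v=5: DROP (t<21-0); WM=21
i=7 t=26 v=1: → [22,31); WM=25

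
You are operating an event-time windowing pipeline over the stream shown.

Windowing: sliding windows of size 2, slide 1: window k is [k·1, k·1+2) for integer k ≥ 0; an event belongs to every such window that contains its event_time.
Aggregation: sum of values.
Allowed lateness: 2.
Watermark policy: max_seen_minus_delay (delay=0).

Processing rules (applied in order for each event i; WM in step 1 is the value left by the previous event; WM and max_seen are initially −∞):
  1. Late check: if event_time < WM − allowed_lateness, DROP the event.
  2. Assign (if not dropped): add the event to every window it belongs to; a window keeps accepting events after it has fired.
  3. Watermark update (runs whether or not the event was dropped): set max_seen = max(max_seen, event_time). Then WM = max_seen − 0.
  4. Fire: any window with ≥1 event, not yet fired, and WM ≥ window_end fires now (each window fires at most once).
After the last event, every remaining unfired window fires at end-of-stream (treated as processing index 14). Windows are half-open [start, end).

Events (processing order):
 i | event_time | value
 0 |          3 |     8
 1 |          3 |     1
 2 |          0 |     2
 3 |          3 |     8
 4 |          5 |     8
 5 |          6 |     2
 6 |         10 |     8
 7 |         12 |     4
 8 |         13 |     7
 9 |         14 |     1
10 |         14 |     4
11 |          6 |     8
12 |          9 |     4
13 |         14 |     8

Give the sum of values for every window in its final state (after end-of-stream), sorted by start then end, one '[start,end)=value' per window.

i=0 t=3 v=8: → [3,5),[2,4); WM=3
i=1 t=3 v=1: → [3,5),[2,4); WM=3
i=2 t=0 v=2: DROP (t<3-2); WM=3
i=3 t=3 v=8: → [3,5),[2,4); WM=3
i=4 t=5 v=8: → [5,7),[4,6); WM=5; [2,4) fires=17 [3,5) fires=17
i=5 t=6 v=2: → [6,8),[5,7); WM=6; [4,6) fires=8
i=6 t=10 v=8: → [10,12),[9,11); WM=10; [5,7) fires=10 [6,8) fires=2
i=7 t=12 v=4: → [12,14),[11,13); WM=12; [9,11) fires=8 [10,12) fires=8
i=8 t=13 v=7: → [13,15),[12,14); WM=13; [11,13) fires=4
i=9 t=14 v=1: → [14,16),[13,15); WM=14; [12,14) fires=11
i=10 t=14 v=4: → [14,16),[13,15); WM=14
i=11 t=6 v=8: DROP (t<14-2); WM=14
i=12 t=9 v=4: DROP (t<14-2); WM=14
i=13 t=14 v=8: → [14,16),[13,15); WM=14

[2,4)=17 [3,5)=17 [4,6)=8 [5,7)=10 [6,8)=2 [9,11)=8 [10,12)=8 [11,13)=4 [12,14)=11 [13,15)=20 [14,16)=13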